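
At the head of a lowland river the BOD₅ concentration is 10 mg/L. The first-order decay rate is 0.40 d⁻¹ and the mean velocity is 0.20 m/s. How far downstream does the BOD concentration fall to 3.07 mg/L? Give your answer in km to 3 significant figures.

51.0 km

From C = C₀·e^(−kt), t = ln(C₀/C)/k = ln(10/3.07)/0.40 = 1.181/0.40 = 2.952 d.
Distance = v·t = 0.20 m/s × 2.551e+05 s = 5.102e+04 m = 51.02 km.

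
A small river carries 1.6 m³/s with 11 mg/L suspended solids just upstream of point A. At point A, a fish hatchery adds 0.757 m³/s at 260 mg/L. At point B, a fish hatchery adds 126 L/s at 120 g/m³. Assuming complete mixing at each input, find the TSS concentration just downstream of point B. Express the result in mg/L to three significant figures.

After input A: C = (1.6·11 + 0.757·260) / 2.357 = 90.97 mg/L.
126 L/s = 0.126 m³/s.
After input B: C = (2.357·90.97 + 0.126·120) / 2.483 = 92.44 mg/L.

92.4 mg/L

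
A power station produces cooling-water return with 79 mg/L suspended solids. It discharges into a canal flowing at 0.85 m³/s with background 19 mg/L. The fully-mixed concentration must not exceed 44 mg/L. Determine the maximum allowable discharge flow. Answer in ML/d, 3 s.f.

Mass balance at complete mixing: C_std·(Q_w + Q_r) = Q_w·C_e + Q_r·C_b.
Rearranging, Q_w = Q_r·(C_std − C_b)/(C_e − C_std) = 0.85·(44 − 19) / (79 − 44) = 0.6071 m³/s.
= 52.46 ML/d.

52.5 ML/d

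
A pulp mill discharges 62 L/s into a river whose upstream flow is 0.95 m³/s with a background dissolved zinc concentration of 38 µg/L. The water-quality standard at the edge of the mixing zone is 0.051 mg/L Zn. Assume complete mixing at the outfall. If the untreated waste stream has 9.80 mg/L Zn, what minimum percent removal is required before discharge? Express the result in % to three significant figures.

62 L/s = 0.062 m³/s.
38 µg/L = 0.038 mg/L.
Mass balance: 0.051·1.012 = 0.062·Cₑ + 0.95·0.038.
Cₑ = (0.05161 − 0.0361) / 0.062 = 0.2502 mg/L.
Required removal = 1 − 0.2502/9.80 = 97.45 %.

97.4 %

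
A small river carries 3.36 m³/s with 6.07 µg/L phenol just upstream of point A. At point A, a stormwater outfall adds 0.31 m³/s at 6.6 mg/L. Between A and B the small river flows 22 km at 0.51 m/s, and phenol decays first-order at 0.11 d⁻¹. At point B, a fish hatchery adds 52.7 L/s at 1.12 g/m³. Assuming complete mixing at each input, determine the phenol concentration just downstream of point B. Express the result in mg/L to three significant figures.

0.541 mg/L

6.07 µg/L = 0.00607 mg/L.
After input A: C = (3.36·0.00607 + 0.31·6.6) / 3.67 = 0.5631 mg/L.
Over the 22 km reach to input B (t = 4.314e+04 s = 0.4993 d), decay gives C = 0.5631·exp(−0.11·0.4993) = 0.533 mg/L.
52.7 L/s = 0.0527 m³/s.
After input B: C = (3.67·0.533 + 0.0527·1.12) / 3.723 = 0.5413 mg/L.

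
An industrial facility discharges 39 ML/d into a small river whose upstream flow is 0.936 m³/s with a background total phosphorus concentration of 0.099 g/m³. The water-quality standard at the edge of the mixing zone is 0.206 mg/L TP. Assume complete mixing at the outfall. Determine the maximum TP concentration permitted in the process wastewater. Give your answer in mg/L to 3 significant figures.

39 ML/d = 0.4514 m³/s.
Mass balance: 0.206·1.387 = 0.4514·Cₑ + 0.936·0.099.
Cₑ = (0.2858 − 0.09266) / 0.4514 = 0.4279 mg/L.

0.428 mg/L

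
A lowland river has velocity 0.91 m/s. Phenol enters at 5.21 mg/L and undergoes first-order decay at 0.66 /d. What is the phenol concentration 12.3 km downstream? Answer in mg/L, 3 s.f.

Travel time t = 12.3 km / 0.91 m/s = 1.23e+04/0.91 = 1.352e+04 s = 0.1564 d.
First-order decay: C = 5.21·exp(−0.66·0.1564) = 5.21·0.9019 = 4.699 mg/L.

4.70 mg/L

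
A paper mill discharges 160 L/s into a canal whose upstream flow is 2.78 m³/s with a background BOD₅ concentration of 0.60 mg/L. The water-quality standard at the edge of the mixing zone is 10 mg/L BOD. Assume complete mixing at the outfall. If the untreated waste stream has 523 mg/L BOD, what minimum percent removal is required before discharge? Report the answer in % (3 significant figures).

66.9 %

160 L/s = 0.16 m³/s.
Mass balance: 10·2.94 = 0.16·Cₑ + 2.78·0.6.
Cₑ = (29.4 − 1.668) / 0.16 = 173.3 mg/L.
Required removal = 1 − 173.3/523 = 66.86 %.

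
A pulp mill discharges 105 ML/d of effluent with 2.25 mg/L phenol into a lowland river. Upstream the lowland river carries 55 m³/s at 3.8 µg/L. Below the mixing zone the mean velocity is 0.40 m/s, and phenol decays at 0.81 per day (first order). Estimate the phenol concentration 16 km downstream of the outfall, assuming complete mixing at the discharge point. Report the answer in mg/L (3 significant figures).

105 ML/d = 1.215 m³/s.
3.8 µg/L = 0.0038 mg/L.
After complete mixing, C₀ = (1.215·2.25 + 55·0.0038) / 56.22 = 0.05236 mg/L.
Travel time t = 1.6e+04 m / 0.40 m/s = 4e+04 s = 0.463 d.
C = 0.05236·exp(−0.81·0.463) = 0.05236·0.6873 = 0.03599 mg/L.

0.0360 mg/L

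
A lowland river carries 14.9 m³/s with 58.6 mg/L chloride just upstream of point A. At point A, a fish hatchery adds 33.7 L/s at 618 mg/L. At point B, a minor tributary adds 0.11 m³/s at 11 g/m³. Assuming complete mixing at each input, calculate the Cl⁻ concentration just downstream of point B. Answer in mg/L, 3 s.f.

59.5 mg/L

33.7 L/s = 0.0337 m³/s.
After input A: C = (14.9·58.6 + 0.0337·618) / 14.93 = 59.86 mg/L.
After input B: C = (14.93·59.86 + 0.11·11) / 15.04 = 59.51 mg/L.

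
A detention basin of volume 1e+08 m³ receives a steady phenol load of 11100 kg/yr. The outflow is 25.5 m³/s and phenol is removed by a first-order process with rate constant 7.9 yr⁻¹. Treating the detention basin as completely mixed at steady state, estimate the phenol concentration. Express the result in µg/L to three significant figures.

6.96 µg/L

Outflow Q = 25.5 m³/s × 3.156e+07 s/yr = 8.047e+08 m³/yr.
Steady-state CSTR mass balance: W = Q·C + k·V·C, so C = W/(Q + kV).
Q + kV = 8.047e+08 + 7.9·1e+08 = 1.595e+09 m³/yr.
C = 11100/1.595e+09 = 6.96e-06 kg/m³ = 0.00696 mg/L = 6.96 µg/L.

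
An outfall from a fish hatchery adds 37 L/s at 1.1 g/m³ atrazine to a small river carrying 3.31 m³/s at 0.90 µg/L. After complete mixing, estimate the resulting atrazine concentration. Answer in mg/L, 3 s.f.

0.0131 mg/L

37 L/s = 0.037 m³/s.
0.90 µg/L = 0.0009 mg/L.
Conservation of mass across the mixing zone: C = (0.037·1.1 + 3.31·0.0009) / (0.037 + 3.31) = 0.04368/3.347 = 0.01305 mg/L.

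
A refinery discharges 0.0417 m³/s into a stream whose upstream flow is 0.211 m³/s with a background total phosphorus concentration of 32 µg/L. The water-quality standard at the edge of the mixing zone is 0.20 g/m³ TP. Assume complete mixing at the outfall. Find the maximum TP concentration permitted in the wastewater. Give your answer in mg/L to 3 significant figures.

1.05 mg/L

32 µg/L = 0.032 mg/L.
Mass balance: 0.2·0.2527 = 0.0417·Cₑ + 0.211·0.032.
Cₑ = (0.05054 − 0.006752) / 0.0417 = 1.05 mg/L.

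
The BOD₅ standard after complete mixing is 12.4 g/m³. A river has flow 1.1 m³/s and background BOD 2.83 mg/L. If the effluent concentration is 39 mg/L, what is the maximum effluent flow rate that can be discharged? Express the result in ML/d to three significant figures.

34.2 ML/d

Mass balance at complete mixing: C_std·(Q_w + Q_r) = Q_w·C_e + Q_r·C_b.
Rearranging, Q_w = Q_r·(C_std − C_b)/(C_e − C_std) = 1.1·(12.4 − 2.83) / (39 − 12.4) = 0.3958 m³/s.
= 34.19 ML/d.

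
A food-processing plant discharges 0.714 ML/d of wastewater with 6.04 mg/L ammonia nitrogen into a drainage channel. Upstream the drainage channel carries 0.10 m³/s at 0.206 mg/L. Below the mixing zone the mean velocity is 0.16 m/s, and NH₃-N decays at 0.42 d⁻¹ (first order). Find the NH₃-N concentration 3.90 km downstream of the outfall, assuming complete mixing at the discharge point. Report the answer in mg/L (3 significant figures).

0.579 mg/L

0.714 ML/d = 0.008264 m³/s.
After complete mixing, C₀ = (0.008264·6.04 + 0.1·0.206) / 0.1083 = 0.6513 mg/L.
Travel time t = 3900 m / 0.16 m/s = 2.438e+04 s = 0.2821 d.
C = 0.6513·exp(−0.42·0.2821) = 0.6513·0.8883 = 0.5785 mg/L.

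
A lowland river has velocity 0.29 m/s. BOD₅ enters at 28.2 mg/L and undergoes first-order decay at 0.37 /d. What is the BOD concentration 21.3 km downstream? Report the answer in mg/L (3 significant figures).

20.6 mg/L

Travel time t = 21.3 km / 0.29 m/s = 2.13e+04/0.29 = 7.345e+04 s = 0.8501 d.
First-order decay: C = 28.2·exp(−0.37·0.8501) = 28.2·0.7301 = 20.59 mg/L.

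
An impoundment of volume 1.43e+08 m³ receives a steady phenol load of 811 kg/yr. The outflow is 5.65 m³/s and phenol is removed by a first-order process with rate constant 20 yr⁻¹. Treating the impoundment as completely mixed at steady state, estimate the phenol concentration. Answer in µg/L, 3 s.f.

0.267 µg/L

Outflow Q = 5.65 m³/s × 3.156e+07 s/yr = 1.783e+08 m³/yr.
Steady-state CSTR mass balance: W = Q·C + k·V·C, so C = W/(Q + kV).
Q + kV = 1.783e+08 + 20·1.43e+08 = 3.038e+09 m³/yr.
C = 811/3.038e+09 = 2.669e-07 kg/m³ = 0.0002669 mg/L = 0.2669 µg/L.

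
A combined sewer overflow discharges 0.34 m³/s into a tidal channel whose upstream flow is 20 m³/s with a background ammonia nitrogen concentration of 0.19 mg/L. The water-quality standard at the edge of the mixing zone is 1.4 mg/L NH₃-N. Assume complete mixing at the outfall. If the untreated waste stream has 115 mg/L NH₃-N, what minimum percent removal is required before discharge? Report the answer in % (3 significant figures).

36.9 %

Mass balance: 1.4·20.34 = 0.34·Cₑ + 20·0.19.
Cₑ = (28.48 − 3.8) / 0.34 = 72.58 mg/L.
Required removal = 1 − 72.58/115 = 36.89 %.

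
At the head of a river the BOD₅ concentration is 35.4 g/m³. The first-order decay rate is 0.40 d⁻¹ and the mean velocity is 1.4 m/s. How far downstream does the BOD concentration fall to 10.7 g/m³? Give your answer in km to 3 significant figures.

362 km

From C = C₀·e^(−kt), t = ln(C₀/C)/k = ln(35.4/10.7)/0.40 = 1.196/0.40 = 2.991 d.
Distance = v·t = 1.4 m/s × 2.584e+05 s = 3.618e+05 m = 361.8 km.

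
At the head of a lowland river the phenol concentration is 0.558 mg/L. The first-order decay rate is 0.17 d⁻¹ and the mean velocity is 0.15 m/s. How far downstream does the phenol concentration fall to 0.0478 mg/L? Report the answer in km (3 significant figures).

187 km

From C = C₀·e^(−kt), t = ln(C₀/C)/k = ln(0.558/0.0478)/0.17 = 2.457/0.17 = 14.45 d.
Distance = v·t = 0.15 m/s × 1.249e+06 s = 1.873e+05 m = 187.3 km.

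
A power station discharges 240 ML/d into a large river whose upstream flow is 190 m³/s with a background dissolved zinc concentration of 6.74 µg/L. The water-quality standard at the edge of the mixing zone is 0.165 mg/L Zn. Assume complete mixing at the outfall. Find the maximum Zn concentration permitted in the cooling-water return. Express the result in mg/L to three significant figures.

240 ML/d = 2.778 m³/s.
6.74 µg/L = 0.00674 mg/L.
Mass balance: 0.165·192.8 = 2.778·Cₑ + 190·0.00674.
Cₑ = (31.81 − 1.281) / 2.778 = 10.99 mg/L.

11.0 mg/L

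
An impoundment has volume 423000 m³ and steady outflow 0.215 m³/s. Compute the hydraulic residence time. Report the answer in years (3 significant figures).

0.0623 yr

Q = 0.215 m³/s × 3.156e+07 s/yr = 6.785e+06 m³/yr.
Hydraulic residence time τ = V/Q = 423000/6.785e+06 = 0.06234 yr.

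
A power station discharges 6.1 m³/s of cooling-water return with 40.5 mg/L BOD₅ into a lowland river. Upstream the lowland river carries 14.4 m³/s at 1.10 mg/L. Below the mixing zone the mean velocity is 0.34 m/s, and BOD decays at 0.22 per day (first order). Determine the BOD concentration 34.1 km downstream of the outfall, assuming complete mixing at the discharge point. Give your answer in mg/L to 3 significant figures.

After complete mixing, C₀ = (6.1·40.5 + 14.4·1.1) / 20.5 = 12.82 mg/L.
Travel time t = 3.41e+04 m / 0.34 m/s = 1.003e+05 s = 1.161 d.
C = 12.82·exp(−0.22·1.161) = 12.82·0.7746 = 9.934 mg/L.

9.93 mg/L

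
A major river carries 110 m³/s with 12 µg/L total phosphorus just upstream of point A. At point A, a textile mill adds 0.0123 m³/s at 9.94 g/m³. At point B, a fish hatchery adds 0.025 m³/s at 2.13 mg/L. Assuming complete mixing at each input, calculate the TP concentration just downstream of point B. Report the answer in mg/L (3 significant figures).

0.0136 mg/L

12 µg/L = 0.012 mg/L.
After input A: C = (110·0.012 + 0.0123·9.94) / 110 = 0.01311 mg/L.
After input B: C = (110·0.01311 + 0.025·2.13) / 110 = 0.01359 mg/L.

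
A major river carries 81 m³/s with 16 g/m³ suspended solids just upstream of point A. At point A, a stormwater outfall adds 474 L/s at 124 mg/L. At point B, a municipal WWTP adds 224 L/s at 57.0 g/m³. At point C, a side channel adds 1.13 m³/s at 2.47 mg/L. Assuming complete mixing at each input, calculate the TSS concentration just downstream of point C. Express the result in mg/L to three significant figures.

474 L/s = 0.474 m³/s.
After input A: C = (81·16 + 0.474·124) / 81.47 = 16.63 mg/L.
224 L/s = 0.224 m³/s.
After input B: C = (81.47·16.63 + 0.224·57) / 81.7 = 16.74 mg/L.
After input C: C = (81.7·16.74 + 1.13·2.47) / 82.83 = 16.54 mg/L.

16.5 mg/L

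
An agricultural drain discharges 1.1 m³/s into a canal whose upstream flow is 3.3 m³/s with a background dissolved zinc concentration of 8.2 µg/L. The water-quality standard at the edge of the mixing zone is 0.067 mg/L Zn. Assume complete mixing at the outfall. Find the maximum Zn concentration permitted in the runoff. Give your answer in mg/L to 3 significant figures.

0.243 mg/L

8.2 µg/L = 0.0082 mg/L.
Mass balance: 0.067·4.4 = 1.1·Cₑ + 3.3·0.0082.
Cₑ = (0.2948 − 0.02706) / 1.1 = 0.2434 mg/L.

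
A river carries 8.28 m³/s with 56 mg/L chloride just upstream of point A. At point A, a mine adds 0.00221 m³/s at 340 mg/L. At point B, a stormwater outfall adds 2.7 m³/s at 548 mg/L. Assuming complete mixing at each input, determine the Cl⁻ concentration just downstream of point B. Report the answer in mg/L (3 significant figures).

177 mg/L

After input A: C = (8.28·56 + 0.00221·340) / 8.282 = 56.08 mg/L.
After input B: C = (8.282·56.08 + 2.7·548) / 10.98 = 177 mg/L.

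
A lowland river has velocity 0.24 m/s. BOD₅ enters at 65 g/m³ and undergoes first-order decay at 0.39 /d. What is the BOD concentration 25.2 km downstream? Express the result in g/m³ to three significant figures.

Travel time t = 25.2 km / 0.24 m/s = 2.52e+04/0.24 = 1.05e+05 s = 1.215 d.
First-order decay: C = 65·exp(−0.39·1.215) = 65·0.6225 = 40.46 g/m³.

40.5 g/m³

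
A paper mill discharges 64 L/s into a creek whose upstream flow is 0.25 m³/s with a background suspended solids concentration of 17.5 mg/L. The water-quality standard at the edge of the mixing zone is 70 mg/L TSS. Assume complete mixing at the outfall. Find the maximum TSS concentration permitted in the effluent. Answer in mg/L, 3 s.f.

275 mg/L

64 L/s = 0.064 m³/s.
Mass balance: 70·0.314 = 0.064·Cₑ + 0.25·17.5.
Cₑ = (21.98 − 4.375) / 0.064 = 275.1 mg/L.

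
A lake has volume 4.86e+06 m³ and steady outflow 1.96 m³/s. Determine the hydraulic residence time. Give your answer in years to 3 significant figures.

Q = 1.96 m³/s × 3.156e+07 s/yr = 6.185e+07 m³/yr.
Hydraulic residence time τ = V/Q = 4.86e+06/6.185e+07 = 0.07857 yr.

0.0786 yr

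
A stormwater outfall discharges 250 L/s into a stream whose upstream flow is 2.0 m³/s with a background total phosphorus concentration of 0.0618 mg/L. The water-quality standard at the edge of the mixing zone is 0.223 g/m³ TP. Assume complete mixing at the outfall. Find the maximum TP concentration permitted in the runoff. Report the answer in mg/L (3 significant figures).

1.51 mg/L

250 L/s = 0.25 m³/s.
Mass balance: 0.223·2.25 = 0.25·Cₑ + 2·0.0618.
Cₑ = (0.5018 − 0.1236) / 0.25 = 1.513 mg/L.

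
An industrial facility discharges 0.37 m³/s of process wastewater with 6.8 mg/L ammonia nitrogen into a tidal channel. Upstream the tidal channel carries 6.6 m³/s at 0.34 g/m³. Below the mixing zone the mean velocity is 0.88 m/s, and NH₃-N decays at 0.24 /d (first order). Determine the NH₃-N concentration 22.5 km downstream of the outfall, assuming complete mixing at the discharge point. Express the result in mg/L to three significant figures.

After complete mixing, C₀ = (0.37·6.8 + 6.6·0.34) / 6.97 = 0.6829 mg/L.
Travel time t = 2.25e+04 m / 0.88 m/s = 2.557e+04 s = 0.2959 d.
C = 0.6829·exp(−0.24·0.2959) = 0.6829·0.9314 = 0.6361 mg/L.

0.636 mg/L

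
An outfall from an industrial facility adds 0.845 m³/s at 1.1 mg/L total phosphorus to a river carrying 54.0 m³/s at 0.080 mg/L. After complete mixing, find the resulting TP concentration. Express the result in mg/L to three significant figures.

By mass balance at complete mixing, C = (0.845·1.1 + 54·0.08) / (0.845 + 54) = 5.25/54.84 = 0.09572 mg/L.

0.0957 mg/L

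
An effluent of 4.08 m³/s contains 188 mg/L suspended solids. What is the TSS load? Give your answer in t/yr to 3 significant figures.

Mass flux = Q·C = 4.08 m³/s × 188 g/m³ = 767 g/s.
= 767 g/s × 31.56 = 2.421e+04 t/yr.

24200 t/yr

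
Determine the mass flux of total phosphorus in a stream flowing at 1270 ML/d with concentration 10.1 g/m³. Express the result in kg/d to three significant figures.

12800 kg/d

1270 ML/d = 14.7 m³/s.
Mass flux = Q·C = 14.7 m³/s × 10.1 g/m³ = 148.5 g/s.
= 148.5 g/s × 86.4 = 1.283e+04 kg/d.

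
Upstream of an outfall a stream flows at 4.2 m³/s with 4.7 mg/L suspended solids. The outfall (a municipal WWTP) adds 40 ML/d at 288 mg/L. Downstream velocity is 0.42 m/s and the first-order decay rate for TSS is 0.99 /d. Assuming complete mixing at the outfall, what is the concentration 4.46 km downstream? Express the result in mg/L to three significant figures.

29.1 mg/L

40 ML/d = 0.463 m³/s.
After complete mixing, C₀ = (0.463·288 + 4.2·4.7) / 4.663 = 32.83 mg/L.
Travel time t = 4460 m / 0.42 m/s = 1.062e+04 s = 0.1229 d.
C = 32.83·exp(−0.99·0.1229) = 32.83·0.8854 = 29.07 mg/L.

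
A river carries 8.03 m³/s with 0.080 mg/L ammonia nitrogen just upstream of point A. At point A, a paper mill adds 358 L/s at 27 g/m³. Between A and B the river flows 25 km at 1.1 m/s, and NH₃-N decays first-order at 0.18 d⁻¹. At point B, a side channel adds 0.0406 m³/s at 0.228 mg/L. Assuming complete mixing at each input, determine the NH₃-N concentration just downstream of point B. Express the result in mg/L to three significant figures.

358 L/s = 0.358 m³/s.
After input A: C = (8.03·0.08 + 0.358·27) / 8.388 = 1.229 mg/L.
Over the 25 km reach to input B (t = 2.273e+04 s = 0.263 d), decay gives C = 1.229·exp(−0.18·0.263) = 1.172 mg/L.
After input B: C = (8.388·1.172 + 0.0406·0.228) / 8.429 = 1.168 mg/L.

1.17 mg/L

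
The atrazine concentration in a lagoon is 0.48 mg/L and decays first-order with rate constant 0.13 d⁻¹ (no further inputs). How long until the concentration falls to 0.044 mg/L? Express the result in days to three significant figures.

18.4 d

t = ln(C₀/C)/k = ln(0.48/0.044)/0.13 = 2.39/0.13 = 18.38 d.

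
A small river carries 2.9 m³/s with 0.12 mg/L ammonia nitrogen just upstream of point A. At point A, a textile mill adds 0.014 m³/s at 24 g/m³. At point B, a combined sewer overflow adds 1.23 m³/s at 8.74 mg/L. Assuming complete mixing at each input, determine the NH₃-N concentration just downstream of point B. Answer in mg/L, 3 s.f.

2.76 mg/L

After input A: C = (2.9·0.12 + 0.014·24) / 2.914 = 0.2347 mg/L.
After input B: C = (2.914·0.2347 + 1.23·8.74) / 4.144 = 2.759 mg/L.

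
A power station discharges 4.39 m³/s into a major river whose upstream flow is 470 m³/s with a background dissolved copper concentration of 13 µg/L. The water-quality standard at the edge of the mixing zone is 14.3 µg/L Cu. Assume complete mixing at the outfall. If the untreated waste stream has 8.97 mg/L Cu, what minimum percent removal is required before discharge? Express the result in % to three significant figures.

98.3 %

13 µg/L = 0.013 mg/L.
14.3 µg/L = 0.0143 mg/L.
Mass balance: 0.0143·474.4 = 4.39·Cₑ + 470·0.013.
Cₑ = (6.784 − 6.11) / 4.39 = 0.1535 mg/L.
Required removal = 1 − 0.1535/8.97 = 98.29 %.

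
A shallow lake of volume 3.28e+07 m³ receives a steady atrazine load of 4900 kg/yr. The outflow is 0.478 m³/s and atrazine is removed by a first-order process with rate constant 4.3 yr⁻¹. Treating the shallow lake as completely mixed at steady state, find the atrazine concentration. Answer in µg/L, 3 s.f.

31.4 µg/L

Outflow Q = 0.478 m³/s × 3.156e+07 s/yr = 1.508e+07 m³/yr.
Steady-state CSTR mass balance: W = Q·C + k·V·C, so C = W/(Q + kV).
Q + kV = 1.508e+07 + 4.3·3.28e+07 = 1.561e+08 m³/yr.
C = 4900/1.561e+08 = 3.139e-05 kg/m³ = 0.03139 mg/L = 31.39 µg/L.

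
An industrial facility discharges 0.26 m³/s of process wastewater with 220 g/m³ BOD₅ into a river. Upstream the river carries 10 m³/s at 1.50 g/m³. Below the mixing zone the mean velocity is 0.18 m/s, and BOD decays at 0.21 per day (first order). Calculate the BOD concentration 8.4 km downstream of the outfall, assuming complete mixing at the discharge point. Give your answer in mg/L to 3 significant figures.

6.28 mg/L

After complete mixing, C₀ = (0.26·220 + 10·1.5) / 10.26 = 7.037 mg/L.
Travel time t = 8400 m / 0.18 m/s = 4.667e+04 s = 0.5401 d.
C = 7.037·exp(−0.21·0.5401) = 7.037·0.8928 = 6.282 mg/L.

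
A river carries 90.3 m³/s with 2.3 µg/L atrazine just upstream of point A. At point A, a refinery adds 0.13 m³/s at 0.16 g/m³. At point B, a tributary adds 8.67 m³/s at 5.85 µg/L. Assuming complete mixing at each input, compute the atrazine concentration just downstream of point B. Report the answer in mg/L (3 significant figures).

2.3 µg/L = 0.0023 mg/L.
After input A: C = (90.3·0.0023 + 0.13·0.16) / 90.43 = 0.002527 mg/L.
5.85 µg/L = 0.00585 mg/L.
After input B: C = (90.43·0.002527 + 8.67·0.00585) / 99.1 = 0.002817 mg/L.

0.00282 mg/L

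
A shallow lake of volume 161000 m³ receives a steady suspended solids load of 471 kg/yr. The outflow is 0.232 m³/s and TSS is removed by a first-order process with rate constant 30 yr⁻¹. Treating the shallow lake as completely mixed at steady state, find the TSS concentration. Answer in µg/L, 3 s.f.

Outflow Q = 0.232 m³/s × 3.156e+07 s/yr = 7.321e+06 m³/yr.
Steady-state CSTR mass balance: W = Q·C + k·V·C, so C = W/(Q + kV).
Q + kV = 7.321e+06 + 30·161000 = 1.215e+07 m³/yr.
C = 471/1.215e+07 = 3.876e-05 kg/m³ = 0.03876 mg/L = 38.76 µg/L.

38.8 µg/L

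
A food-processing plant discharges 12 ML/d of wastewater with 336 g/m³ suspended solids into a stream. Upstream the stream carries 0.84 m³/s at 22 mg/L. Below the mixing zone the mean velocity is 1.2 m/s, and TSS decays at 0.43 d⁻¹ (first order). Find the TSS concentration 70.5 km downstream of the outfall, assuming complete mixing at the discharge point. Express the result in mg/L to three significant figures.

12 ML/d = 0.1389 m³/s.
After complete mixing, C₀ = (0.1389·336 + 0.84·22) / 0.9789 = 66.55 mg/L.
Travel time t = 7.05e+04 m / 1.2 m/s = 5.875e+04 s = 0.68 d.
C = 66.55·exp(−0.43·0.68) = 66.55·0.7465 = 49.68 mg/L.

49.7 mg/L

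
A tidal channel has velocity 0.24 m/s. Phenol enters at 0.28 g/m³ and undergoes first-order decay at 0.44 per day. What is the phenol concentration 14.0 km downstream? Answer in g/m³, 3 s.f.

Travel time t = 14.0 km / 0.24 m/s = 1.4e+04/0.24 = 5.833e+04 s = 0.6752 d.
First-order decay: C = 0.28·exp(−0.44·0.6752) = 0.28·0.743 = 0.208 g/m³.

0.208 g/m³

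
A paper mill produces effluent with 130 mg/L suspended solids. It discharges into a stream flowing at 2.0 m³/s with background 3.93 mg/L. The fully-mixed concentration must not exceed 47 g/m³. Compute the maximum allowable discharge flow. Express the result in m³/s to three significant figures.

Mass balance at complete mixing: C_std·(Q_w + Q_r) = Q_w·C_e + Q_r·C_b.
Rearranging, Q_w = Q_r·(C_std − C_b)/(C_e − C_std) = 2.0·(47 − 3.93) / (130 − 47) = 1.038 m³/s.

1.04 m³/s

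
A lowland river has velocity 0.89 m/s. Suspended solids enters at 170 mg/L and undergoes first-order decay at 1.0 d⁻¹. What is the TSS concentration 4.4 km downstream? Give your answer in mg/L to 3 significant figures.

Travel time t = 4.4 km / 0.89 m/s = 4400/0.89 = 4944 s = 0.05722 d.
First-order decay: C = 170·exp(−1.0·0.05722) = 170·0.9444 = 160.5 mg/L.

161 mg/L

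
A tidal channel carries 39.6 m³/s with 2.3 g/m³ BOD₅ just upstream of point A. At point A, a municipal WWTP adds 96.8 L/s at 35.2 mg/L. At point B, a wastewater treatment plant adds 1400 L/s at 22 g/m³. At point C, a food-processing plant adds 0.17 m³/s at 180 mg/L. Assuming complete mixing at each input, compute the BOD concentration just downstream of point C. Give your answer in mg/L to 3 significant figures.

3.78 mg/L

96.8 L/s = 0.0968 m³/s.
After input A: C = (39.6·2.3 + 0.0968·35.2) / 39.7 = 2.38 mg/L.
1400 L/s = 1.4 m³/s.
After input B: C = (39.7·2.38 + 1.4·22) / 41.1 = 3.049 mg/L.
After input C: C = (41.1·3.049 + 0.17·180) / 41.27 = 3.778 mg/L.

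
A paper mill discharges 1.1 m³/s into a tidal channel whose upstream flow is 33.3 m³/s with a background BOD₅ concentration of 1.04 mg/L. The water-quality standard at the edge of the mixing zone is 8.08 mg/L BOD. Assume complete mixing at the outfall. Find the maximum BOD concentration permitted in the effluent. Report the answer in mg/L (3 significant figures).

Mass balance: 8.08·34.4 = 1.1·Cₑ + 33.3·1.04.
Cₑ = (278 − 34.63) / 1.1 = 221.2 mg/L.

221 mg/L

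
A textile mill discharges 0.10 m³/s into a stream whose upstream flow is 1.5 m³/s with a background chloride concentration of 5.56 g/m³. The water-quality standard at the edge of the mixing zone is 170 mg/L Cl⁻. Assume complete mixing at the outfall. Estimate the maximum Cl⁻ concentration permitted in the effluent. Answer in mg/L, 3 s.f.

Mass balance: 170·1.6 = 0.1·Cₑ + 1.5·5.56.
Cₑ = (272 − 8.34) / 0.1 = 2637 mg/L.

2640 mg/L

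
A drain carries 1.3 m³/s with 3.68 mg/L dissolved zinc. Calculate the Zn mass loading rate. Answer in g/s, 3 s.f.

4.78 g/s

Mass flux = Q·C = 1.3 m³/s × 3.68 g/m³ = 4.784 g/s.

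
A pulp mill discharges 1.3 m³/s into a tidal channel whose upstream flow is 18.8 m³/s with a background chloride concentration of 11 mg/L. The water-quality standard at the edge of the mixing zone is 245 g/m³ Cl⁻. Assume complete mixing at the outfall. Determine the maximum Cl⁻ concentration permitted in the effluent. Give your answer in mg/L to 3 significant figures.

3630 mg/L

Mass balance: 245·20.1 = 1.3·Cₑ + 18.8·11.
Cₑ = (4924 − 206.8) / 1.3 = 3629 mg/L.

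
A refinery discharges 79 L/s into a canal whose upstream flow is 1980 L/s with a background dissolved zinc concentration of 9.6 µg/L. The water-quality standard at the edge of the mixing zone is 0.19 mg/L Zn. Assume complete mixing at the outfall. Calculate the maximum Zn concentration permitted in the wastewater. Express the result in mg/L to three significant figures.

4.71 mg/L

79 L/s = 0.079 m³/s.
1980 L/s = 1.98 m³/s.
9.6 µg/L = 0.0096 mg/L.
Mass balance: 0.19·2.059 = 0.079·Cₑ + 1.98·0.0096.
Cₑ = (0.3912 − 0.01901) / 0.079 = 4.711 mg/L.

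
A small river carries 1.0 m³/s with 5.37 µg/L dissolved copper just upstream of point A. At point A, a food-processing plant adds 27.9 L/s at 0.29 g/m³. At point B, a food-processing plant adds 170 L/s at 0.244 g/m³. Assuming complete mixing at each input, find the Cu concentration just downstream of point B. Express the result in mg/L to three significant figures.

0.0459 mg/L

5.37 µg/L = 0.00537 mg/L.
27.9 L/s = 0.0279 m³/s.
After input A: C = (1·0.00537 + 0.0279·0.29) / 1.028 = 0.0131 mg/L.
170 L/s = 0.17 m³/s.
After input B: C = (1.028·0.0131 + 0.17·0.244) / 1.198 = 0.04586 mg/L.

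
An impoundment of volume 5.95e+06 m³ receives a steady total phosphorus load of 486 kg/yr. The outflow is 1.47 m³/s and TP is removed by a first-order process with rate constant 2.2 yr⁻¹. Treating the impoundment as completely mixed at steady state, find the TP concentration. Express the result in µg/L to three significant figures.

8.17 µg/L

Outflow Q = 1.47 m³/s × 3.156e+07 s/yr = 4.639e+07 m³/yr.
Steady-state CSTR mass balance: W = Q·C + k·V·C, so C = W/(Q + kV).
Q + kV = 4.639e+07 + 2.2·5.95e+06 = 5.948e+07 m³/yr.
C = 486/5.948e+07 = 8.171e-06 kg/m³ = 0.008171 mg/L = 8.171 µg/L.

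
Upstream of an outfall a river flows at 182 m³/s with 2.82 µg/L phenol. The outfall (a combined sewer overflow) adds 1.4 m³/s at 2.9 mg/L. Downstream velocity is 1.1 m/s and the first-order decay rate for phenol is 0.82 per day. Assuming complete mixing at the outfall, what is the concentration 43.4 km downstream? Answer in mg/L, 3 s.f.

0.0171 mg/L

2.82 µg/L = 0.00282 mg/L.
After complete mixing, C₀ = (1.4·2.9 + 182·0.00282) / 183.4 = 0.02494 mg/L.
Travel time t = 4.34e+04 m / 1.1 m/s = 3.945e+04 s = 0.4566 d.
C = 0.02494·exp(−0.82·0.4566) = 0.02494·0.6877 = 0.01715 mg/L.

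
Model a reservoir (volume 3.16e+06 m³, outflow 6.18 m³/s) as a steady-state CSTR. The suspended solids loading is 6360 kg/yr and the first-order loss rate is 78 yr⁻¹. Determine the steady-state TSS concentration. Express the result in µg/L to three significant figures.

Outflow Q = 6.18 m³/s × 3.156e+07 s/yr = 1.95e+08 m³/yr.
Steady-state CSTR mass balance: W = Q·C + k·V·C, so C = W/(Q + kV).
Q + kV = 1.95e+08 + 78·3.16e+06 = 4.415e+08 m³/yr.
C = 6360/4.415e+08 = 1.441e-05 kg/m³ = 0.01441 mg/L = 14.41 µg/L.

14.4 µg/L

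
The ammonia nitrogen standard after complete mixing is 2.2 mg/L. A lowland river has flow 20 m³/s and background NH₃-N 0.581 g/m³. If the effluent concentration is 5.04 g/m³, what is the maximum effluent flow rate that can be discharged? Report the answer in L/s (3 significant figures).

11400 L/s

Mass balance at complete mixing: C_std·(Q_w + Q_r) = Q_w·C_e + Q_r·C_b.
Rearranging, Q_w = Q_r·(C_std − C_b)/(C_e − C_std) = 20·(2.2 − 0.581) / (5.04 − 2.2) = 11.4 m³/s.
= 1.14e+04 L/s.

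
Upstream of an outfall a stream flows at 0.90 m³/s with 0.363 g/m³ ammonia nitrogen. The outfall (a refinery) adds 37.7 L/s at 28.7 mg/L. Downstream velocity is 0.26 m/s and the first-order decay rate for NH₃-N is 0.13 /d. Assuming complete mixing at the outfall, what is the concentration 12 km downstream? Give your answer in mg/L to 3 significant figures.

1.40 mg/L

37.7 L/s = 0.0377 m³/s.
After complete mixing, C₀ = (0.0377·28.7 + 0.9·0.363) / 0.9377 = 1.502 mg/L.
Travel time t = 1.2e+04 m / 0.26 m/s = 4.615e+04 s = 0.5342 d.
C = 1.502·exp(−0.13·0.5342) = 1.502·0.9329 = 1.401 mg/L.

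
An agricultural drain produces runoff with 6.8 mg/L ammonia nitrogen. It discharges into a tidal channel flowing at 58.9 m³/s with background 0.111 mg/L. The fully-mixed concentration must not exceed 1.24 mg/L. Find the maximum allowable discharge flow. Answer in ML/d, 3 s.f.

1030 ML/d

Mass balance at complete mixing: C_std·(Q_w + Q_r) = Q_w·C_e + Q_r·C_b.
Rearranging, Q_w = Q_r·(C_std − C_b)/(C_e − C_std) = 58.9·(1.24 − 0.111) / (6.8 − 1.24) = 11.96 m³/s.
= 1033 ML/d.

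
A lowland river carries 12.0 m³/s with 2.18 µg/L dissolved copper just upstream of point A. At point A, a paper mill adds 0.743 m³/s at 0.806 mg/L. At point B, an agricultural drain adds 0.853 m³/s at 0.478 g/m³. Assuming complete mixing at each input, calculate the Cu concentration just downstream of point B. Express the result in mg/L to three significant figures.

2.18 µg/L = 0.00218 mg/L.
After input A: C = (12·0.00218 + 0.743·0.806) / 12.74 = 0.04905 mg/L.
After input B: C = (12.74·0.04905 + 0.853·0.478) / 13.6 = 0.07596 mg/L.

0.0760 mg/L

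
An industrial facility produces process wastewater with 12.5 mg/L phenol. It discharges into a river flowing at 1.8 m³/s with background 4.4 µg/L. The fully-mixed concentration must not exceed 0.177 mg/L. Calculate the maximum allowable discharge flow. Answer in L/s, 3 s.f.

25.2 L/s

4.4 µg/L = 0.0044 mg/L.
Mass balance at complete mixing: C_std·(Q_w + Q_r) = Q_w·C_e + Q_r·C_b.
Rearranging, Q_w = Q_r·(C_std − C_b)/(C_e − C_std) = 1.8·(0.177 − 0.0044) / (12.5 − 0.177) = 0.02521 m³/s.
= 25.21 L/s.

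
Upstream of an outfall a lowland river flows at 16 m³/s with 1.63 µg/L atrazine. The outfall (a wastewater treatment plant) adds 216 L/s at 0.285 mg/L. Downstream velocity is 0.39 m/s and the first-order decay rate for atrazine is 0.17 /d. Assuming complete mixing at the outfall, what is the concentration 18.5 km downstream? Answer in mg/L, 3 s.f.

0.00492 mg/L

216 L/s = 0.216 m³/s.
1.63 µg/L = 0.00163 mg/L.
After complete mixing, C₀ = (0.216·0.285 + 16·0.00163) / 16.22 = 0.005405 mg/L.
Travel time t = 1.85e+04 m / 0.39 m/s = 4.744e+04 s = 0.549 d.
C = 0.005405·exp(−0.17·0.549) = 0.005405·0.9109 = 0.004923 mg/L.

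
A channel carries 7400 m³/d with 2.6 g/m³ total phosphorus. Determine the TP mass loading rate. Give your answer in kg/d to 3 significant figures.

19.2 kg/d

7400 m³/d = 0.08565 m³/s.
Mass flux = Q·C = 0.08565 m³/s × 2.6 g/m³ = 0.2227 g/s.
= 0.2227 g/s × 86.4 = 19.24 kg/d.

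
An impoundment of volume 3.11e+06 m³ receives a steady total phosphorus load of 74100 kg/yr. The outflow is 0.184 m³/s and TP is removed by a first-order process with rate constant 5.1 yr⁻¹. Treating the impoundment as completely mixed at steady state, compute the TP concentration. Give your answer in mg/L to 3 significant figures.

Outflow Q = 0.184 m³/s × 3.156e+07 s/yr = 5.807e+06 m³/yr.
Steady-state CSTR mass balance: W = Q·C + k·V·C, so C = W/(Q + kV).
Q + kV = 5.807e+06 + 5.1·3.11e+06 = 2.167e+07 m³/yr.
C = 74100/2.167e+07 = 0.00342 kg/m³ = 3.42 mg/L.

3.42 mg/L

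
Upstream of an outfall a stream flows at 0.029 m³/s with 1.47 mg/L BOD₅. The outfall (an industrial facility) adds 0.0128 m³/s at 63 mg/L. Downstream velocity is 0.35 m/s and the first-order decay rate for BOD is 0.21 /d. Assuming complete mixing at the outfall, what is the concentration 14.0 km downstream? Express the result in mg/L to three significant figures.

18.4 mg/L

After complete mixing, C₀ = (0.0128·63 + 0.029·1.47) / 0.0418 = 20.31 mg/L.
Travel time t = 1.4e+04 m / 0.35 m/s = 4e+04 s = 0.463 d.
C = 20.31·exp(−0.21·0.463) = 20.31·0.9074 = 18.43 mg/L.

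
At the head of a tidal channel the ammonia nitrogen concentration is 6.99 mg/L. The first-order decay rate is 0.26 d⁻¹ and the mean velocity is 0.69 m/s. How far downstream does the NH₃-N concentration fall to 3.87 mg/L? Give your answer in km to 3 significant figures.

From C = C₀·e^(−kt), t = ln(C₀/C)/k = ln(6.99/3.87)/0.26 = 0.5912/0.26 = 2.274 d.
Distance = v·t = 0.69 m/s × 1.965e+05 s = 1.356e+05 m = 135.6 km.

136 km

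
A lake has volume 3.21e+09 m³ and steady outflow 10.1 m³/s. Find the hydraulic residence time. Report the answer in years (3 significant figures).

10.1 yr

Q = 10.1 m³/s × 3.156e+07 s/yr = 3.187e+08 m³/yr.
Hydraulic residence time τ = V/Q = 3.21e+09/3.187e+08 = 10.07 yr.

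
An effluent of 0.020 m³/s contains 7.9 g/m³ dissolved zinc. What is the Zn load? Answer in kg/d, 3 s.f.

Mass flux = Q·C = 0.02 m³/s × 7.9 g/m³ = 0.158 g/s.
= 0.158 g/s × 86.4 = 13.65 kg/d.

13.7 kg/d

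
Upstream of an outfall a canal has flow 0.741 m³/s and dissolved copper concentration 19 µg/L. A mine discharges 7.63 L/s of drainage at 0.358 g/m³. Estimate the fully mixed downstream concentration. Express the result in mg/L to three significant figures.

7.63 L/s = 0.00763 m³/s.
19 µg/L = 0.019 mg/L.
By mass balance at complete mixing, C = (0.00763·0.358 + 0.741·0.019) / (0.00763 + 0.741) = 0.01681/0.7486 = 0.02246 mg/L.

0.0225 mg/L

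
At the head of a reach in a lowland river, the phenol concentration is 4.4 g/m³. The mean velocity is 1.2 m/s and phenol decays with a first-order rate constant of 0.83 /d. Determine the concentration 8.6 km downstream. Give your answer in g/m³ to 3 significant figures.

Travel time t = 8.6 km / 1.2 m/s = 8600/1.2 = 7167 s = 0.08295 d.
First-order decay: C = 4.4·exp(−0.83·0.08295) = 4.4·0.9335 = 4.107 g/m³.

4.11 g/m³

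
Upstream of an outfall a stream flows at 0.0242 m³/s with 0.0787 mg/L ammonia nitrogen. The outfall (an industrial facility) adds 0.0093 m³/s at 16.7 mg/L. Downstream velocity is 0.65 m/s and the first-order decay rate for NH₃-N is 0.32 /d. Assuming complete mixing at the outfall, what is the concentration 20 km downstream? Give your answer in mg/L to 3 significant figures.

After complete mixing, C₀ = (0.0093·16.7 + 0.0242·0.0787) / 0.0335 = 4.693 mg/L.
Travel time t = 2e+04 m / 0.65 m/s = 3.077e+04 s = 0.3561 d.
C = 4.693·exp(−0.32·0.3561) = 4.693·0.8923 = 4.188 mg/L.

4.19 mg/L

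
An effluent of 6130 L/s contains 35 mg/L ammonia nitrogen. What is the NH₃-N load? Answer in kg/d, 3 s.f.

6130 L/s = 6.13 m³/s.
Mass flux = Q·C = 6.13 m³/s × 35 g/m³ = 214.5 g/s.
= 214.5 g/s × 86.4 = 1.854e+04 kg/d.

18500 kg/d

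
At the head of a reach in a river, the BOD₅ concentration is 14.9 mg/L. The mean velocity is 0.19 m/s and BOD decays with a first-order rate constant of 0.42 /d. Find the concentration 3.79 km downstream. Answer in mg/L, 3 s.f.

Travel time t = 3.79 km / 0.19 m/s = 3790/0.19 = 1.995e+04 s = 0.2309 d.
First-order decay: C = 14.9·exp(−0.42·0.2309) = 14.9·0.9076 = 13.52 mg/L.

13.5 mg/L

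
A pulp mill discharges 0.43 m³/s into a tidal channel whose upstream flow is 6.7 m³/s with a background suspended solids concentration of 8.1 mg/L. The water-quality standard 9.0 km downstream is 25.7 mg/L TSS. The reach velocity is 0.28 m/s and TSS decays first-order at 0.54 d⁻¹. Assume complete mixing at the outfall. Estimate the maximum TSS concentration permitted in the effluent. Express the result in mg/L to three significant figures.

395 mg/L

Travel time to the compliance point: t = 9000/0.28 = 3.214e+04 s = 0.372 d; decay factor exp(−0.54·0.372) = 0.818.
So the concentration just after mixing may be at most 25.7/0.818 = 31.42 mg/L.
Mass balance: 31.42·7.13 = 0.43·Cₑ + 6.7·8.1.
Cₑ = (224 − 54.27) / 0.43 = 394.7 mg/L.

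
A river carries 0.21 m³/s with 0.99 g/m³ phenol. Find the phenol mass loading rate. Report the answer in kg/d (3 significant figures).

18.0 kg/d

Mass flux = Q·C = 0.21 m³/s × 0.99 g/m³ = 0.2079 g/s.
= 0.2079 g/s × 86.4 = 17.96 kg/d.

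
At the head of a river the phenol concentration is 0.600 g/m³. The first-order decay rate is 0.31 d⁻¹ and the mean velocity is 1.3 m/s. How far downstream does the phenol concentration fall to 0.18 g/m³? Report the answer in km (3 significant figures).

From C = C₀·e^(−kt), t = ln(C₀/C)/k = ln(0.600/0.18)/0.31 = 1.204/0.31 = 3.884 d.
Distance = v·t = 1.3 m/s × 3.356e+05 s = 4.362e+05 m = 436.2 km.

436 km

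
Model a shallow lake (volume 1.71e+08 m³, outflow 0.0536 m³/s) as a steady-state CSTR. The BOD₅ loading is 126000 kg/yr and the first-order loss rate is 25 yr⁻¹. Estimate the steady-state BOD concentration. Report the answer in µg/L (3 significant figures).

29.5 µg/L

Outflow Q = 0.0536 m³/s × 3.156e+07 s/yr = 1.691e+06 m³/yr.
Steady-state CSTR mass balance: W = Q·C + k·V·C, so C = W/(Q + kV).
Q + kV = 1.691e+06 + 25·1.71e+08 = 4.277e+09 m³/yr.
C = 126000/4.277e+09 = 2.946e-05 kg/m³ = 0.02946 mg/L = 29.46 µg/L.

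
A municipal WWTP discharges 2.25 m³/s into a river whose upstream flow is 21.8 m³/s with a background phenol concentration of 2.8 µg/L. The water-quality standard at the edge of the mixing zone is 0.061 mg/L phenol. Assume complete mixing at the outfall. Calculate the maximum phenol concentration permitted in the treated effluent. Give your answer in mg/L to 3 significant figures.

2.8 µg/L = 0.0028 mg/L.
Mass balance: 0.061·24.05 = 2.25·Cₑ + 21.8·0.0028.
Cₑ = (1.467 − 0.06104) / 2.25 = 0.6249 mg/L.

0.625 mg/L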